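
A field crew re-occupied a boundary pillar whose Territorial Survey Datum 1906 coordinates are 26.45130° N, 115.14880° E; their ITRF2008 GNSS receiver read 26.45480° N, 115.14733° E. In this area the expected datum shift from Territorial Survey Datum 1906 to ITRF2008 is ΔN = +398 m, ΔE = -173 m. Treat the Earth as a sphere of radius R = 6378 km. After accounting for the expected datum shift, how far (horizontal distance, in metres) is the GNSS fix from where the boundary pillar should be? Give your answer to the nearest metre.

Observed coordinate differences: Δφ = +0.00350°, Δλ = -0.00147°.
Converting to metres (1° lat = 111317 m, cos φ = 0.895313): observed ΔN = 389.6 m, observed ΔE = -146.5 m.
Subtracting the expected shift leaves a residual of 389.6 − (398) = -8.4 m north and -146.5 − (-173) = 26.5 m east.
Residual distance = √((-8.4)² + 26.5²) = 27.8 m.

28 m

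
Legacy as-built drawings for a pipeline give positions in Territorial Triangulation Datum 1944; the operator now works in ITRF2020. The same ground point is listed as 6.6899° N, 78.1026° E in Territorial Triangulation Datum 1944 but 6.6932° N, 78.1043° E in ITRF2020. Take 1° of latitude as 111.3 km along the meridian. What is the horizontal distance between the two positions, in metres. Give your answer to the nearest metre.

Δφ = 6.6932° − 6.6899° = +0.0033°; Δλ = 78.1043° − 78.1026° = +0.0017°.
ΔN = Δφ × 111300 = 367.3 m; ΔE = Δλ × 111300 × cos(6.6899°) = +0.0017 × 111300 × 0.993191 = 187.9 m.
Distance = √(ΔE² + ΔN²) = √(187.9² + 367.3²) = 412.6 m.

413 m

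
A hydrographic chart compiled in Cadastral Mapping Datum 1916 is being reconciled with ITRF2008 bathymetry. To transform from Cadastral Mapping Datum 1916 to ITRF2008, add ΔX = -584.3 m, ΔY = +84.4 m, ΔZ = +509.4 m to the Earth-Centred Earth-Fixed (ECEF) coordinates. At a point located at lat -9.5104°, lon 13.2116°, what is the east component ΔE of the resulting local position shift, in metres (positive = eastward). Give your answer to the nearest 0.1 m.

ΔE = 215.7 m

The local east axis at (φ, λ) is (−sin λ, cos λ, 0), so ΔE = −sin(13.2116°)·(-584.3) + cos(13.2116°)·84.4 = 215.71 m.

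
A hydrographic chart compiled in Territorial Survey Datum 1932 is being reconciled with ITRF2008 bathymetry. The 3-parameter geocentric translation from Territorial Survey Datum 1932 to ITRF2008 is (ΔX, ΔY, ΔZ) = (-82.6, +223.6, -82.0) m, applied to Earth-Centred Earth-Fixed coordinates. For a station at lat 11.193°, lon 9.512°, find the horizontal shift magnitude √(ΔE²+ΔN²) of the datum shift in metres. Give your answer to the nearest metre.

At φ = 11.193°, λ = 9.512°: sin φ = 0.194115, cos φ = 0.980979, sin λ = 0.165254, cos λ = 0.986251.
ΔE = −sin λ·ΔX + cos λ·ΔY = −(0.165254)·(-82.6) + (0.986251)·(223.6) = 234.18 m.
ΔN = −sin φ cos λ·ΔX − sin φ sin λ·ΔY + cos φ·ΔZ = −(0.194115)(0.986251)(-82.6) − (0.194115)(0.165254)(223.6) + (0.980979)(-82.0) = -71.80 m.
Horizontal magnitude = √(ΔE² + ΔN²) = √(234.18² + (-71.80)²) = 244.94 m.

245 m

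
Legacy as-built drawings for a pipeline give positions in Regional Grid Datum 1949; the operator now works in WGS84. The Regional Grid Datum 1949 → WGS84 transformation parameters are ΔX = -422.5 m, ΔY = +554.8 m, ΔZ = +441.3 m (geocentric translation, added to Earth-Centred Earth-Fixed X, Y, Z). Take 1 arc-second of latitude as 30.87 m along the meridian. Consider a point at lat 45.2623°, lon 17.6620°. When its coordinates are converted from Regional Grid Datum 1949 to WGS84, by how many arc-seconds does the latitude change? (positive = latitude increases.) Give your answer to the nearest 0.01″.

Δφ = 15.45″

sin φ = 0.710336, cos φ = 0.703862, sin λ = 0.303401, cos λ = 0.952863.
North component: ΔN = −sin φ cos λ·ΔX − sin φ sin λ·ΔY + cos φ·ΔZ = −(0.710336)(0.952863)(-422.5) − (0.710336)(0.303401)(554.8) + (0.703862)(441.3) = 477.02 m.
1° of latitude spans 3600 × 30.87 = 111132 m, so Δφ = 477.02 / 111132 × 3600 = 15.452″.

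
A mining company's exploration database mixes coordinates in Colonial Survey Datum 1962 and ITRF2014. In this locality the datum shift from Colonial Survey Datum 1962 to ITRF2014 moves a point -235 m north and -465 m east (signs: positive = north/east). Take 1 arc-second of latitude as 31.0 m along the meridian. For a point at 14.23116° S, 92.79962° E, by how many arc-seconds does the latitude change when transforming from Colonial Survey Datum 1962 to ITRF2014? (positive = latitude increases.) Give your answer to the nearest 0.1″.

1″ of latitude = 31.00 m, so Δφ = -235.0 / 31.00 = -7.581″.

Δφ = -7.6″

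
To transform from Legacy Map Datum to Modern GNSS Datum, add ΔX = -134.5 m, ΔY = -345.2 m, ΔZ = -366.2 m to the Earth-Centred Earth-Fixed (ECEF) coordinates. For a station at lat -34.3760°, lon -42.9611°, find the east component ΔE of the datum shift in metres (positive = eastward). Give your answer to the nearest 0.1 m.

ΔE = -344.3 m

At φ = -34.3760°, λ = -42.9611°: sin φ = -0.564621, cos φ = 0.825350, sin λ = -0.681502, cos λ = 0.731817.
ΔE = −sin λ·ΔX + cos λ·ΔY = −(-0.681502)·(-134.5) + (0.731817)·(-345.2) = -344.29 m.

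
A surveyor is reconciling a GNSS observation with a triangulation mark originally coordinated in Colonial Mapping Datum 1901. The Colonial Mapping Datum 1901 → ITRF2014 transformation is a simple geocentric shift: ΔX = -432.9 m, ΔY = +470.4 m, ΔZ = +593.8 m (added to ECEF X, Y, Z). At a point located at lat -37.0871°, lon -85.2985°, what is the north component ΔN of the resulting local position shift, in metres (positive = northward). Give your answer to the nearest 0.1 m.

ΔN = 169.6 m

The local north axis is (−sin φ cos λ, −sin φ sin λ, cos φ), giving ΔN = -21.397 − 282.710 + 473.686 = 169.58 m.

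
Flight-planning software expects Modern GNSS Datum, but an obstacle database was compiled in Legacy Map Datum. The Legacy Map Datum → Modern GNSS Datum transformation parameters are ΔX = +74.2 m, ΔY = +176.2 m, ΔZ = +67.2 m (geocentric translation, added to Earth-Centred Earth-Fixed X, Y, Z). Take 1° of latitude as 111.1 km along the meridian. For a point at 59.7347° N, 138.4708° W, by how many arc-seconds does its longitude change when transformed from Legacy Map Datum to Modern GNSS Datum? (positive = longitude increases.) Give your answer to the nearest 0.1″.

sin φ = 0.863701, cos φ = 0.504005, sin λ = -0.663002, cos λ = -0.748618.
East component: ΔE = −sin λ·ΔX + cos λ·ΔY = −(-0.663002)(74.2) + (-0.748618)(176.2) = -82.71 m.
1° of latitude spans 111100 m; at latitude φ, 1° of longitude spans that × cos φ = 55994.9 m, so Δλ = -82.71 / 55994.9 × 3600 = -5.318″.

Δλ = -5.3″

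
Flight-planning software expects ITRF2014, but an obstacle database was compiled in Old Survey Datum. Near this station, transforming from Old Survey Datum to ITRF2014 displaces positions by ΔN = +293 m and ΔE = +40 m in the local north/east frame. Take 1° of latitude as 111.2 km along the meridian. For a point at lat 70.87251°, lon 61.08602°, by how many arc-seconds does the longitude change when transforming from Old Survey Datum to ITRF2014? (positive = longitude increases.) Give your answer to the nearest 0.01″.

Δλ = 3.95″

At latitude 70.87251°, cos φ = 0.327671.
1° of longitude at this latitude = 111.2 × cos φ = 36.44 km, so Δλ = 40.0 / 36437.0 = 0.0010978° = 3.952″.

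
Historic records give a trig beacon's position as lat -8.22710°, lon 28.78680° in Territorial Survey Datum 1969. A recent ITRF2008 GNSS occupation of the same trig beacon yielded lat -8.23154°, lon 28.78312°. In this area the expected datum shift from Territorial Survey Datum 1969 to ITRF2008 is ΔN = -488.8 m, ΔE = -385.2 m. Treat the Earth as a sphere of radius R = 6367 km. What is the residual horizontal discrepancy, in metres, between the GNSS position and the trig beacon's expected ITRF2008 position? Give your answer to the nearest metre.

Observed coordinate differences: Δφ = -0.00444°, Δλ = -0.00368°.
Converting to metres (1° lat = 111125 m, cos φ = 0.989709): observed ΔN = -493.4 m, observed ΔE = -404.7 m.
Subtracting the expected shift leaves a residual of -493.4 − (-488.8) = -4.6 m north and -404.7 − (-385.2) = -19.5 m east.
Residual distance = √((-4.6)² + (-19.5)²) = 20.1 m.

20 m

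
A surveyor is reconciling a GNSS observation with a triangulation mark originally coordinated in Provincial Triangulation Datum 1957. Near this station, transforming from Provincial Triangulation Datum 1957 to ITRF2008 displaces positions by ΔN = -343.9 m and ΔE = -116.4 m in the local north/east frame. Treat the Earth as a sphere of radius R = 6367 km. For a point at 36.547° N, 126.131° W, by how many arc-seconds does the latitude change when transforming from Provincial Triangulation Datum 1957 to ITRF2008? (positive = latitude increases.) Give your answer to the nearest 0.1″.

On a sphere of radius R, 1 rad of latitude = R, so Δφ = ΔN / R = -343.9 / 6367000 = -5.4013e-05 rad = -11.141″.

Δφ = -11.1″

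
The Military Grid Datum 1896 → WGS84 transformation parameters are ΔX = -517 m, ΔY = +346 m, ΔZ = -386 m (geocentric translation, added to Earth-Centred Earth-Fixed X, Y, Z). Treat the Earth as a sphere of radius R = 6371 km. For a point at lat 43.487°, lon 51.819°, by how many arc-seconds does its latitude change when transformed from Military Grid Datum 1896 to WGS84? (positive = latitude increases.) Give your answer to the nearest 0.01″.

sin φ = 0.688190, cos φ = 0.725531, sin λ = 0.786062, cos λ = 0.618148.
North component: ΔN = −sin φ cos λ·ΔX − sin φ sin λ·ΔY + cos φ·ΔZ = −(0.688190)(0.618148)(-517) − (0.688190)(0.786062)(346) + (0.725531)(-386) = -247.29 m.
1° of latitude spans πR/180 = 111195 m, so Δφ = -247.29 / 111195 × 3600 = -8.006″.

Δφ = -8.01″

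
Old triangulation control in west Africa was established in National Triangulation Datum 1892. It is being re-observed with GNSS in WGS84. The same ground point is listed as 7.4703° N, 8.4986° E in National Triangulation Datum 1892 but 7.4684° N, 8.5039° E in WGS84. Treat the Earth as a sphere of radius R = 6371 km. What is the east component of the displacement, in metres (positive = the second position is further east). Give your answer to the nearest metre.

ΔE = 584 m

Δφ = 7.4684° − 7.4703° = -0.0019°; Δλ = 8.5039° − 8.4986° = +0.0053°.
1° along a meridian = πR/180 = 111195 m.
ΔN = Δφ × 111195 = -211.3 m; ΔE = Δλ × 111195 × cos(7.4703°) = +0.0053 × 111195 × 0.991512 = 584.3 m.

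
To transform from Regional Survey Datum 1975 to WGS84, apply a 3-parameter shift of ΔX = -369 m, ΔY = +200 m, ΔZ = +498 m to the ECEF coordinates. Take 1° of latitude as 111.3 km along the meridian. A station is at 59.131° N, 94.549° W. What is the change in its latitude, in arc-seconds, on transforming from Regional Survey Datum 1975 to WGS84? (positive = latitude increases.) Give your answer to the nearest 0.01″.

Δφ = 12.99″

sin φ = 0.858343, cos φ = 0.513077, sin λ = -0.996850, cos λ = -0.079312.
North component: ΔN = −sin φ cos λ·ΔX − sin φ sin λ·ΔY + cos φ·ΔZ = −(0.858343)(-0.079312)(-369) − (0.858343)(-0.996850)(200) + (0.513077)(498) = 401.52 m.
1° of latitude spans 111300 m, so Δφ = 401.52 / 111300 × 3600 = 12.987″.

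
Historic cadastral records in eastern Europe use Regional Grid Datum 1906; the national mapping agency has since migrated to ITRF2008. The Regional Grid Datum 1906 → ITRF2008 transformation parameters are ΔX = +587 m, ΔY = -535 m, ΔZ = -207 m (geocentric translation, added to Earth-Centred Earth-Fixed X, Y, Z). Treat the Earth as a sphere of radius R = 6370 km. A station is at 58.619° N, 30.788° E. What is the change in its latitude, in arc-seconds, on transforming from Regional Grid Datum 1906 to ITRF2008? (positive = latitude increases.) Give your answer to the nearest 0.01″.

Δφ = -9.86″

sin φ = 0.853724, cos φ = 0.520727, sin λ = 0.511863, cos λ = 0.859067.
North component: ΔN = −sin φ cos λ·ΔX − sin φ sin λ·ΔY + cos φ·ΔZ = −(0.853724)(0.859067)(587) − (0.853724)(0.511863)(-535) + (0.520727)(-207) = -304.51 m.
1° of latitude spans πR/180 = 111177 m, so Δφ = -304.51 / 111177 × 3600 = -9.860″.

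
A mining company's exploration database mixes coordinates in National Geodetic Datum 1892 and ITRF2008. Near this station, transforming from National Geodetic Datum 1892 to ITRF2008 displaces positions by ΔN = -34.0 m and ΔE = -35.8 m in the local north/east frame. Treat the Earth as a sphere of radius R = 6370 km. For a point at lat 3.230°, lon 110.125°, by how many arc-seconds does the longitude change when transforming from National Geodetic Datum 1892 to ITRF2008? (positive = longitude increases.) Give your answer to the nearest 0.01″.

Δλ = -1.16″

At latitude 3.230°, cos φ = 0.998411.
One radian of longitude at latitude φ spans R cos φ, so Δλ = ΔE / (R cos φ) = -35.8 / (6370000 × 0.998411) = -5.6290e-06 rad = -1.161″.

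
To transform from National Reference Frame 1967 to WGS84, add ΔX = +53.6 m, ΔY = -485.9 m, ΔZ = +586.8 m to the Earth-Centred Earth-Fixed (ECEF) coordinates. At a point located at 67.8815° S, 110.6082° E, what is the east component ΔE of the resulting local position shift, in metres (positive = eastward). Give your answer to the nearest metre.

ΔE = 121 m

At φ = -67.8815°, λ = 110.6082°: sin φ = -0.926407, cos φ = 0.376523, sin λ = 0.936009, cos λ = -0.351976.
ΔE = −sin λ·ΔX + cos λ·ΔY = −(0.936009)·(53.6) + (-0.351976)·(-485.9) = 120.85 m.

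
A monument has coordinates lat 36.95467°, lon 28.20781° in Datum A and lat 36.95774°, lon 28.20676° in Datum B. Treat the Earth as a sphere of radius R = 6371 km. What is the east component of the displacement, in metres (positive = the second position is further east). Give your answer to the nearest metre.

Δφ = 36.95774° − 36.95467° = +0.00307°; Δλ = 28.20676° − 28.20781° = -0.00105°.
1° along a meridian = πR/180 = 111195 m.
ΔN = Δφ × 111195 = 341.4 m; ΔE = Δλ × 111195 × cos(36.95467°) = -0.00105 × 111195 × 0.799111 = -93.3 m.

ΔE = -93 m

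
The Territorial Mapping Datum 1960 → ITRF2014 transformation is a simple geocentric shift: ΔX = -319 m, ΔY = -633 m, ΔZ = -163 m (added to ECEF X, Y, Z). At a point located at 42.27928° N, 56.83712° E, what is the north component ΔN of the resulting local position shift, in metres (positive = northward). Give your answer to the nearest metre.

The local north axis is (−sin φ cos λ, −sin φ sin λ, cos φ), giving ΔN = 117.394 + 356.485 − 120.600 = 353.28 m.

ΔN = 353 m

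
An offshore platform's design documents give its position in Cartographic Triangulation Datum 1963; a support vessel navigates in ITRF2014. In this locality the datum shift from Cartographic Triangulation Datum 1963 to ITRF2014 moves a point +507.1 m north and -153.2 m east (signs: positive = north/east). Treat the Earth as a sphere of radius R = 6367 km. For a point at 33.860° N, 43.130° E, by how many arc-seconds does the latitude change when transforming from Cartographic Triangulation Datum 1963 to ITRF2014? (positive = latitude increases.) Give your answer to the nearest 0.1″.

On a sphere of radius R, 1 rad of latitude = R, so Δφ = ΔN / R = 507.1 / 6367000 = 7.9645e-05 rad = 16.428″.

Δφ = 16.4″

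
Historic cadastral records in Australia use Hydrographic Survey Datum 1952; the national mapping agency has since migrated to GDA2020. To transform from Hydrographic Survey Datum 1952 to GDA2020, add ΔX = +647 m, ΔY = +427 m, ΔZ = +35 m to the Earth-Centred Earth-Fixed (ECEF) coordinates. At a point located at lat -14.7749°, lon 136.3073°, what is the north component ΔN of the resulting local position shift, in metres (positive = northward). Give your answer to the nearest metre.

ΔN = -10 m

The local north axis is (−sin φ cos λ, −sin φ sin λ, cos φ), giving ΔN = -119.304 + 75.223 + 33.843 = -10.24 m.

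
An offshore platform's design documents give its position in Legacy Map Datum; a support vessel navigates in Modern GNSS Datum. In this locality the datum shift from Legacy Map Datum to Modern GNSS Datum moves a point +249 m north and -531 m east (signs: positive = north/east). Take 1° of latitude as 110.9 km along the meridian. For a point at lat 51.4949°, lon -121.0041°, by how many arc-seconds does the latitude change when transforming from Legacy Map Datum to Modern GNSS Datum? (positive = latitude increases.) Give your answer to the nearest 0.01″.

Δφ = 8.08″

1° of latitude = 110.9 km, so Δφ = 249.0 / 110900 = 0.0022453° = 8.083″.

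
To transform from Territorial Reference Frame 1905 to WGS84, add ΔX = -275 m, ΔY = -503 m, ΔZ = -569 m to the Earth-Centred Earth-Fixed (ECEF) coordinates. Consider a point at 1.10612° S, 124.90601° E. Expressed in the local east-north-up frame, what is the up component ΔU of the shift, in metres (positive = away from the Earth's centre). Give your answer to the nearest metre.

ΔU = -244 m

At φ = -1.10612°, λ = 124.90601°: sin φ = -0.019304, cos φ = 0.999814, sin λ = 0.820092, cos λ = -0.572232.
ΔU = cos φ cos λ·ΔX + cos φ sin λ·ΔY + sin φ·ΔZ = (0.999814)(-0.572232)(-275) + (0.999814)(0.820092)(-503) + (-0.019304)(-569) = -244.11 m.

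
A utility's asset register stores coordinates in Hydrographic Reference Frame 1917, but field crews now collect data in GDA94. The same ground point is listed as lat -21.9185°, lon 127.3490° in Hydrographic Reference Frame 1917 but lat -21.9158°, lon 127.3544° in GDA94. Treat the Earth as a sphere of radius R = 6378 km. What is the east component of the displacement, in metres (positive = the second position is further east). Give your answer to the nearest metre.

Δφ = -21.9158° − -21.9185° = +0.0027°; Δλ = 127.3544° − 127.3490° = +0.0054°.
1° along a meridian = πR/180 = 111317 m.
ΔN = Δφ × 111317 = 300.6 m; ΔE = Δλ × 111317 × cos(-21.9185°) = +0.0054 × 111317 × 0.927716 = 557.7 m.

ΔE = 558 m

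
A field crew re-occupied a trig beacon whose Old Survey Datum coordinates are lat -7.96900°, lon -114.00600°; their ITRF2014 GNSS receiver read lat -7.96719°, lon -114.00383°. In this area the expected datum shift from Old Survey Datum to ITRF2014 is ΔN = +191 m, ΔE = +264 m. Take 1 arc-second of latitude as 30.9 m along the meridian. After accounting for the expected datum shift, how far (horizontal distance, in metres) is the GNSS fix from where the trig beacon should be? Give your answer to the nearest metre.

Observed coordinate differences: Δφ = +0.00181°, Δλ = +0.00217°.
Converting to metres (1° lat = 111240 m, cos φ = 0.990343): observed ΔN = 201.3 m, observed ΔE = 239.1 m.
Subtracting the expected shift leaves a residual of 201.3 − (191) = 10.3 m north and 239.1 − (264) = -24.9 m east.
Residual distance = √(10.3² + (-24.9)²) = 27.0 m.

27 m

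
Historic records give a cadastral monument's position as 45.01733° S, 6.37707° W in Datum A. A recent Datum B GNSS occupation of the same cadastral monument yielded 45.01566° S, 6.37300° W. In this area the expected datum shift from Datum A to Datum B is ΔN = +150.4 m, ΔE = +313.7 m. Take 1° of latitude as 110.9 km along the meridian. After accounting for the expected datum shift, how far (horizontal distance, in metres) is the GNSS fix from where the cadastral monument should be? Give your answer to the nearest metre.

35 m

Observed coordinate differences: Δφ = +0.00167°, Δλ = +0.00407°.
Converting to metres (1° lat = 110900 m, cos φ = 0.706893): observed ΔN = 185.2 m, observed ΔE = 319.1 m.
Subtracting the expected shift leaves a residual of 185.2 − (150.4) = 34.8 m north and 319.1 − (313.7) = 5.4 m east.
Residual distance = √(34.8² + 5.4²) = 35.2 m.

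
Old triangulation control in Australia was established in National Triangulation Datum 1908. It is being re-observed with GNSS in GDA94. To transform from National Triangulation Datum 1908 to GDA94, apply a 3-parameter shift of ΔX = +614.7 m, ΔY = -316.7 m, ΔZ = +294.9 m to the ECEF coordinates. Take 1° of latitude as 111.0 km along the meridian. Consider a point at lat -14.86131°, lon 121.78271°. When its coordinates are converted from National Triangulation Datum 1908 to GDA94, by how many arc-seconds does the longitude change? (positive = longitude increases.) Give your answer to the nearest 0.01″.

sin φ = -0.256480, cos φ = 0.966549, sin λ = 0.850052, cos λ = -0.526699.
East component: ΔE = −sin λ·ΔX + cos λ·ΔY = −(0.850052)(614.7) + (-0.526699)(-316.7) = -355.72 m.
1° of latitude spans 111000 m; at latitude φ, 1° of longitude spans that × cos φ = 107287.0 m, so Δλ = -355.72 / 107287.0 × 3600 = -11.936″.

Δλ = -11.94″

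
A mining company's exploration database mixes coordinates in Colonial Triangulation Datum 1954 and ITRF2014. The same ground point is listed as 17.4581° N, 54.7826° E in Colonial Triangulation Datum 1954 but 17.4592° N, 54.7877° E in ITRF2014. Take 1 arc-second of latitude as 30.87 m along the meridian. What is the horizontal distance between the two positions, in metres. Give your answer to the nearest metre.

554 m

Δφ = 17.4592° − 17.4581° = +0.0011°; Δλ = 54.7877° − 54.7826° = +0.0051°.
1° of latitude = 3600 × 30.87 = 111132 m.
ΔN = Δφ × 111132 = 122.2 m; ΔE = Δλ × 111132 × cos(17.4581°) = +0.0051 × 111132 × 0.953937 = 540.7 m.
Distance = √(ΔE² + ΔN²) = √(540.7² + 122.2²) = 554.3 m.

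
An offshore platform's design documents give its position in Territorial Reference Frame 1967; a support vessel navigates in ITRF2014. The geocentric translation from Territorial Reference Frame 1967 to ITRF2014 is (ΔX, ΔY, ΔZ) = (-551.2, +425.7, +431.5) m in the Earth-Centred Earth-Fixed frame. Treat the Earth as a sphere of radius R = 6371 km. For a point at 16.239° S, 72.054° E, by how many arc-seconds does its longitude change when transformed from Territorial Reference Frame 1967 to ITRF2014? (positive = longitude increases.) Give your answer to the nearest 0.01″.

sin φ = -0.279645, cos φ = 0.960104, sin λ = 0.951347, cos λ = 0.308121.
East component: ΔE = −sin λ·ΔX + cos λ·ΔY = −(0.951347)(-551.2) + (0.308121)(425.7) = 655.55 m.
1° of latitude spans πR/180 = 111195 m; at latitude φ, 1° of longitude spans that × cos φ = 106758.6 m, so Δλ = 655.55 / 106758.6 × 3600 = 22.106″.

Δλ = 22.11″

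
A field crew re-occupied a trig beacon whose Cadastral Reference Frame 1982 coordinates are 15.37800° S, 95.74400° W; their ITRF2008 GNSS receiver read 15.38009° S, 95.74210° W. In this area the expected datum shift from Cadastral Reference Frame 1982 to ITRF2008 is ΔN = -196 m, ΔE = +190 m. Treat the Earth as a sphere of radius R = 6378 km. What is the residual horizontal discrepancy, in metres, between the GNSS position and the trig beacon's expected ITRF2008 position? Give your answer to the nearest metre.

39 m

Observed coordinate differences: Δφ = -0.00209°, Δλ = +0.00190°.
Converting to metres (1° lat = 111317 m, cos φ = 0.964197): observed ΔN = -232.7 m, observed ΔE = 203.9 m.
Subtracting the expected shift leaves a residual of -232.7 − (-196) = -36.7 m north and 203.9 − (190) = 13.9 m east.
Residual distance = √((-36.7)² + 13.9²) = 39.2 m.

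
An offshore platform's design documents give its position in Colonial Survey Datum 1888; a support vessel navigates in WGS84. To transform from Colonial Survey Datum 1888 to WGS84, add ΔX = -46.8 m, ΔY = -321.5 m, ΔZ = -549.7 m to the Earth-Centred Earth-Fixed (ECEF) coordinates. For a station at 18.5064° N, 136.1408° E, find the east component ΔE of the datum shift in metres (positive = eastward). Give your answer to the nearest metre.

The local east axis at (φ, λ) is (−sin λ, cos λ, 0), so ΔE = −sin(136.1408°)·(-46.8) + cos(136.1408°)·(-321.5) = 264.24 m.

ΔE = 264 m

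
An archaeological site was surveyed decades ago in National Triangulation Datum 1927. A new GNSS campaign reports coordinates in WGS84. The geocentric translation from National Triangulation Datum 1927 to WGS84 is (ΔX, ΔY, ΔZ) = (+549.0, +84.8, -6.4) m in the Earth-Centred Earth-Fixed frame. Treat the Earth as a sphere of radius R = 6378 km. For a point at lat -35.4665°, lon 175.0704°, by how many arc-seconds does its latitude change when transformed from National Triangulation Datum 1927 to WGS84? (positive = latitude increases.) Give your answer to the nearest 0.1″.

sin φ = -0.580227, cos φ = 0.814455, sin λ = 0.085932, cos λ = -0.996301.
North component: ΔN = −sin φ cos λ·ΔX − sin φ sin λ·ΔY + cos φ·ΔZ = −(-0.580227)(-0.996301)(549.0) − (-0.580227)(0.085932)(84.8) + (0.814455)(-6.4) = -318.35 m.
1° of latitude spans πR/180 = 111317 m, so Δφ = -318.35 / 111317 × 3600 = -10.295″.

Δφ = -10.3″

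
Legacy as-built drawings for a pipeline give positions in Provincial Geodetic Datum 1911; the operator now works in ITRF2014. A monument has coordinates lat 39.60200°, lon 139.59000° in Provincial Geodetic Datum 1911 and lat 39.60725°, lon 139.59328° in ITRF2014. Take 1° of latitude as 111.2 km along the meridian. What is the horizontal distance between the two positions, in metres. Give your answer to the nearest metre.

Δφ = 39.60725° − 39.60200° = +0.00525°; Δλ = 139.59328° − 139.59000° = +0.00328°.
ΔN = Δφ × 111200 = 583.8 m; ΔE = Δλ × 111200 × cos(39.60200°) = +0.00328 × 111200 × 0.770491 = 281.0 m.
Distance = √(ΔE² + ΔN²) = √(281.0² + 583.8²) = 647.9 m.

648 m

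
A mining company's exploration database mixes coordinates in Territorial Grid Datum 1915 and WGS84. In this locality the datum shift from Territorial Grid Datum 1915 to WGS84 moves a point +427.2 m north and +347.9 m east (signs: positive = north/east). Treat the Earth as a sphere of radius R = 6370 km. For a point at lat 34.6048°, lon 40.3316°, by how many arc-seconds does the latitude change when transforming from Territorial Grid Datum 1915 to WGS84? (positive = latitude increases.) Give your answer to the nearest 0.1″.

Δφ = 13.8″

On a sphere of radius R, 1 rad of latitude = R, so Δφ = ΔN / R = 427.2 / 6370000 = 6.7064e-05 rad = 13.833″.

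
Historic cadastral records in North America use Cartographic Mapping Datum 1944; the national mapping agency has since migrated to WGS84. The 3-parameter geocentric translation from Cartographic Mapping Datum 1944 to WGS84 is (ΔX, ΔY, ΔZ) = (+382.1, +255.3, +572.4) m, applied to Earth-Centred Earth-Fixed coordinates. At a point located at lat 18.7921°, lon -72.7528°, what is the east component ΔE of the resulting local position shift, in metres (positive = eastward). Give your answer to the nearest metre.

ΔE = 441 m

The local east axis at (φ, λ) is (−sin λ, cos λ, 0), so ΔE = −sin(-72.7528°)·382.1 + cos(-72.7528°)·255.3 = 440.61 m.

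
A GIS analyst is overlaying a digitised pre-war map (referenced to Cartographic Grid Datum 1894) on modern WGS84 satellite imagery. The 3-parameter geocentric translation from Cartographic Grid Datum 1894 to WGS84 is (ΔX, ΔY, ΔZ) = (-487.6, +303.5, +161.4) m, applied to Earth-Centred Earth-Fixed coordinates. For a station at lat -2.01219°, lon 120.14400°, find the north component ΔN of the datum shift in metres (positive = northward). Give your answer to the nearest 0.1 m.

At φ = -2.01219°, λ = 120.14400°: sin φ = -0.035112, cos φ = 0.999383, sin λ = 0.864766, cos λ = -0.502175.
ΔN = −sin φ cos λ·ΔX − sin φ sin λ·ΔY + cos φ·ΔZ = −(-0.035112)(-0.502175)(-487.6) − (-0.035112)(0.864766)(303.5) + (0.999383)(161.4) = 179.11 m.

ΔN = 179.1 m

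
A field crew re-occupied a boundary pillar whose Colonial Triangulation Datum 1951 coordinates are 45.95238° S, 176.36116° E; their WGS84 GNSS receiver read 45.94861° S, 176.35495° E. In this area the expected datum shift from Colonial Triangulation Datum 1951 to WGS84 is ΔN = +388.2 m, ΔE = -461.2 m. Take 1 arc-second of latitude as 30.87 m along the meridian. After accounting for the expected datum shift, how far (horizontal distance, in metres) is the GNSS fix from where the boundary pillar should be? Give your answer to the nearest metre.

Observed coordinate differences: Δφ = +0.00377°, Δλ = -0.00621°.
Converting to metres (1° lat = 111132 m, cos φ = 0.695256): observed ΔN = 419.0 m, observed ΔE = -479.8 m.
Subtracting the expected shift leaves a residual of 419.0 − (388.2) = 30.8 m north and -479.8 − (-461.2) = -18.6 m east.
Residual distance = √(30.8² + (-18.6)²) = 36.0 m.

36 m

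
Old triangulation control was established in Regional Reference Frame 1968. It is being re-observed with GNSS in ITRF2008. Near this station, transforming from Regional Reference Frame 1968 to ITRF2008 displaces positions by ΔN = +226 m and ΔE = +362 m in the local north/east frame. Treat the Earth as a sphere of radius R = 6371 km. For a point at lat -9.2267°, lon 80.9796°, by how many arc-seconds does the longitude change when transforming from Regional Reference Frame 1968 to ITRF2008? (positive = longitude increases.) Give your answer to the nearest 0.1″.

Δλ = 11.9″

At latitude -9.2267°, cos φ = 0.987062.
One radian of longitude at latitude φ spans R cos φ, so Δλ = ΔE / (R cos φ) = 362.0 / (6371000 × 0.987062) = 5.7565e-05 rad = 11.874″.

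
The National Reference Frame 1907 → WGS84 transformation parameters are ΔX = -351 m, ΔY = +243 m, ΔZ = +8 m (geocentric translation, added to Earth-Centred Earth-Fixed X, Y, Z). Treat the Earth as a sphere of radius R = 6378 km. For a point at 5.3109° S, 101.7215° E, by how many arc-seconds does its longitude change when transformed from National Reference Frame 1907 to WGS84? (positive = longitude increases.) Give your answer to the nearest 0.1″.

sin φ = -0.092560, cos φ = 0.995707, sin λ = 0.979147, cos λ = -0.203155.
East component: ΔE = −sin λ·ΔX + cos λ·ΔY = −(0.979147)(-351) + (-0.203155)(243) = 294.31 m.
1° of latitude spans πR/180 = 111317 m; at latitude φ, 1° of longitude spans that × cos φ = 110839.2 m, so Δλ = 294.31 / 110839.2 × 3600 = 9.559″.

Δλ = 9.6″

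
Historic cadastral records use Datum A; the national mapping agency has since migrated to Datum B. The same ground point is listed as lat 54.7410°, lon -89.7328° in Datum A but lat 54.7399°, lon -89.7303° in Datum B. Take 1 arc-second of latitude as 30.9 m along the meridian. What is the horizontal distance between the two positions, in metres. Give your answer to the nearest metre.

Δφ = 54.7399° − 54.7410° = -0.0011°; Δλ = -89.7303° − -89.7328° = +0.0025°.
1° of latitude = 3600 × 30.90 = 111240 m.
ΔN = Δφ × 111240 = -122.4 m; ΔE = Δλ × 111240 × cos(54.7410°) = +0.0025 × 111240 × 0.577273 = 160.5 m.
Distance = √(ΔE² + ΔN²) = √(160.5² + (-122.4)²) = 201.9 m.

202 m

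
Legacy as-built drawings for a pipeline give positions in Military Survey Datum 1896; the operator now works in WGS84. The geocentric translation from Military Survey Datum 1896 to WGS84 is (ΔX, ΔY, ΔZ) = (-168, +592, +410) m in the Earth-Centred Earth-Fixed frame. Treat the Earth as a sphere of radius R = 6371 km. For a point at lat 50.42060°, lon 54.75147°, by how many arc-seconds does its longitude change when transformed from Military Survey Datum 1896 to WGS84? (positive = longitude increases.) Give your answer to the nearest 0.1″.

Δλ = 24.3″

sin φ = 0.770742, cos φ = 0.637147, sin λ = 0.816656, cos λ = 0.577124.
East component: ΔE = −sin λ·ΔX + cos λ·ΔY = −(0.816656)(-168) + (0.577124)(592) = 478.86 m.
1° of latitude spans πR/180 = 111195 m; at latitude φ, 1° of longitude spans that × cos φ = 70847.5 m, so Δλ = 478.86 / 70847.5 × 3600 = 24.332″.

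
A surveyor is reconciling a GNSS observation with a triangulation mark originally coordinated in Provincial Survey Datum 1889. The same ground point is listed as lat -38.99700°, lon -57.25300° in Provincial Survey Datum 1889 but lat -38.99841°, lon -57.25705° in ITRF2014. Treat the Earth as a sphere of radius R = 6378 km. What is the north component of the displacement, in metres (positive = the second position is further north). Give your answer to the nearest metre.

ΔN = -157 m

Δφ = -38.99841° − -38.99700° = -0.00141°; Δλ = -57.25705° − -57.25300° = -0.00405°.
1° along a meridian = πR/180 = 111317 m.
ΔN = Δφ × 111317 = -157.0 m; ΔE = Δλ × 111317 × cos(-38.99700°) = -0.00405 × 111317 × 0.777179 = -350.4 m.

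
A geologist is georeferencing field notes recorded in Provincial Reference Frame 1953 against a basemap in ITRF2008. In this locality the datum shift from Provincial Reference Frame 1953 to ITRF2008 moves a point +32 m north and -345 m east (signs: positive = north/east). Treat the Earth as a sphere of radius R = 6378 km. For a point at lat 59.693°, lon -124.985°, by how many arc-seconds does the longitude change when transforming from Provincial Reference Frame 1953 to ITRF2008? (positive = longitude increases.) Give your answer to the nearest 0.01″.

Δλ = -22.11″

At latitude 59.693°, cos φ = 0.504633.
One radian of longitude at latitude φ spans R cos φ, so Δλ = ΔE / (R cos φ) = -345.0 / (6378000 × 0.504633) = -1.0719e-04 rad = -22.110″.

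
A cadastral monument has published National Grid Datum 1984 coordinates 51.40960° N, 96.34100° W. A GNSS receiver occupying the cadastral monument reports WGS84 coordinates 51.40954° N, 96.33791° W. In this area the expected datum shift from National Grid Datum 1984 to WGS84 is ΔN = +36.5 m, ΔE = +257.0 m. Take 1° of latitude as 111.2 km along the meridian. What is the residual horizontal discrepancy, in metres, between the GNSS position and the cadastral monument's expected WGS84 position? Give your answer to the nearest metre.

Observed coordinate differences: Δφ = -0.00006°, Δλ = +0.00309°.
Converting to metres (1° lat = 111200 m, cos φ = 0.623749): observed ΔN = -6.7 m, observed ΔE = 214.3 m.
Subtracting the expected shift leaves a residual of -6.7 − (36.5) = -43.2 m north and 214.3 − (257.0) = -42.7 m east.
Residual distance = √((-43.2)² + (-42.7)²) = 60.7 m.

61 m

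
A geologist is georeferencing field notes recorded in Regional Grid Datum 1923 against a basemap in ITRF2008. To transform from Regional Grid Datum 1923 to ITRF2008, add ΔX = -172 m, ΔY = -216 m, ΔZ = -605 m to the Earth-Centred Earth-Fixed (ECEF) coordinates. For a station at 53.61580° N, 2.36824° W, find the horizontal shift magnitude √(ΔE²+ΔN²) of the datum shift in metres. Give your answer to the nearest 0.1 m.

The local east axis at (φ, λ) is (−sin λ, cos λ, 0), so ΔE = −sin(-2.36824°)·(-172) + cos(-2.36824°)·(-216) = -222.92 m.
The local north axis is (−sin φ cos λ, −sin φ sin λ, cos φ), giving ΔN = 138.352 − 7.186 − 358.884 = -227.72 m.
Horizontal magnitude = √(ΔE² + ΔN²) = √((-222.92)² + (-227.72)²) = 318.67 m.

318.7 m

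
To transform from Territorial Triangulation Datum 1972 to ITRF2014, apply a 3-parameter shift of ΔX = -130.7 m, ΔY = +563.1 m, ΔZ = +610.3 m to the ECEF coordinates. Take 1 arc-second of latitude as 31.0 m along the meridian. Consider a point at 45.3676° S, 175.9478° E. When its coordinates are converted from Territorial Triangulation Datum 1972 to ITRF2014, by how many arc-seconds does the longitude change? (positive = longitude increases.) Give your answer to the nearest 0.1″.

sin φ = -0.711629, cos φ = 0.702556, sin λ = 0.070665, cos λ = -0.997500.
East component: ΔE = −sin λ·ΔX + cos λ·ΔY = −(0.070665)(-130.7) + (-0.997500)(563.1) = -552.46 m.
1° of latitude spans 3600 × 31.00 = 111600 m; at latitude φ, 1° of longitude spans that × cos φ = 78405.2 m, so Δλ = -552.46 / 78405.2 × 3600 = -25.366″.

Δλ = -25.4″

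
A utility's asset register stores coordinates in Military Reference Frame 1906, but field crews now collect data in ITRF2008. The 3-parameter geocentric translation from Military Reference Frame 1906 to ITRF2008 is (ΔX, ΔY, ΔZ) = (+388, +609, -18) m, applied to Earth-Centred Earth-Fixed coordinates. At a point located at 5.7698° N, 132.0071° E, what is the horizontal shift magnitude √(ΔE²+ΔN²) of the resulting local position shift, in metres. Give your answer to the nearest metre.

The local east axis at (φ, λ) is (−sin λ, cos λ, 0), so ΔE = −sin(132.0071°)·388 + cos(132.0071°)·609 = -695.86 m.
The local north axis is (−sin φ cos λ, −sin φ sin λ, cos φ), giving ΔN = 26.104 − 45.493 − 17.909 = -37.30 m.
Horizontal magnitude = √(ΔE² + ΔN²) = √((-695.86)² + (-37.30)²) = 696.86 m.

697 m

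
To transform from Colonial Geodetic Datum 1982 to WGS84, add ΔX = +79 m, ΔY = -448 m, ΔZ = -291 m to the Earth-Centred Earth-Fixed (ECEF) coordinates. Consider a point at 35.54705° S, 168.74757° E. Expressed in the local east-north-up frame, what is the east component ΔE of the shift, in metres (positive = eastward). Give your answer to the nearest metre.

At φ = -35.54705°, λ = 168.74757°: sin φ = -0.581371, cos φ = 0.813638, sin λ = 0.195132, cos λ = -0.980777.
ΔE = −sin λ·ΔX + cos λ·ΔY = −(0.195132)·(79) + (-0.980777)·(-448) = 423.97 m.

ΔE = 424 m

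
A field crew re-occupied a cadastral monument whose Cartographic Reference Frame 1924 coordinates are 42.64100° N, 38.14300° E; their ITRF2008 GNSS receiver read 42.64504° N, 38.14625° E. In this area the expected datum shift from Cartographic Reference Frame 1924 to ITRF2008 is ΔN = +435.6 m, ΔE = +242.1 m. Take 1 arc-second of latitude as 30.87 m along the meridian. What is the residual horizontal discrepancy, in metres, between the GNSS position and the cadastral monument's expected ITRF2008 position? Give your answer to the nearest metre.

Observed coordinate differences: Δφ = +0.00404°, Δλ = +0.00325°.
Converting to metres (1° lat = 111132 m, cos φ = 0.735613): observed ΔN = 449.0 m, observed ΔE = 265.7 m.
Subtracting the expected shift leaves a residual of 449.0 − (435.6) = 13.4 m north and 265.7 − (242.1) = 23.6 m east.
Residual distance = √(13.4² + 23.6²) = 27.1 m.

27 m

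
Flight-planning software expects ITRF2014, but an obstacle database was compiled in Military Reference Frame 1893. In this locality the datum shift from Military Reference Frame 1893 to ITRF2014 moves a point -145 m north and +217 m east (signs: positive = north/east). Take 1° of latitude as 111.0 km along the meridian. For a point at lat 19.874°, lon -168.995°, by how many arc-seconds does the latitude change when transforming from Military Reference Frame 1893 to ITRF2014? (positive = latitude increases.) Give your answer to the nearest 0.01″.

1° of latitude = 111.0 km, so Δφ = -145.0 / 111000 = -0.0013063° = -4.703″.

Δφ = -4.70″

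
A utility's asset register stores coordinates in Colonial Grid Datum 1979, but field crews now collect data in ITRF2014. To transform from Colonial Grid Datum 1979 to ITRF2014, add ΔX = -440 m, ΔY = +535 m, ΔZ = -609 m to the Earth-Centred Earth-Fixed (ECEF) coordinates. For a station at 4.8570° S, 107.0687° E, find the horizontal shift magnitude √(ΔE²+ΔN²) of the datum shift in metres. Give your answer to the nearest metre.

612 m

The local east axis at (φ, λ) is (−sin λ, cos λ, 0), so ΔE = −sin(107.0687°)·(-440) + cos(107.0687°)·535 = 263.59 m.
The local north axis is (−sin φ cos λ, −sin φ sin λ, cos φ), giving ΔN = 10.935 + 43.303 − 606.813 = -552.58 m.
Horizontal magnitude = √(ΔE² + ΔN²) = √(263.59² + (-552.58)²) = 612.22 m.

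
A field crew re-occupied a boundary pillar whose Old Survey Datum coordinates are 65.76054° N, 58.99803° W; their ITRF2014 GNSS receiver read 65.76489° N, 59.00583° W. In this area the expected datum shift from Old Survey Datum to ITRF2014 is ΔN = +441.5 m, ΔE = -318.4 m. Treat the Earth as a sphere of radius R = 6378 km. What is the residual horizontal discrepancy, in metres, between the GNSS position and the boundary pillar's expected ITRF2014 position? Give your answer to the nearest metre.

Observed coordinate differences: Δφ = +0.00435°, Δλ = -0.00780°.
Converting to metres (1° lat = 111317 m, cos φ = 0.410551): observed ΔN = 484.2 m, observed ΔE = -356.5 m.
Subtracting the expected shift leaves a residual of 484.2 − (441.5) = 42.7 m north and -356.5 − (-318.4) = -38.1 m east.
Residual distance = √(42.7² + (-38.1)²) = 57.2 m.

57 m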